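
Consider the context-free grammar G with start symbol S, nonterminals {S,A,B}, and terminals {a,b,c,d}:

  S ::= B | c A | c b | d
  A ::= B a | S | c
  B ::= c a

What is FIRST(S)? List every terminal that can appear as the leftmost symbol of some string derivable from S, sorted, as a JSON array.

Compute FIRST by fixpoint:
pass 1:
  A via A→c: +{c}
  B via B→c a: +{c}
  S via S→B: +{c}
  S via S→d: +{d}
  FIRST(S)={c,d}  FIRST(A)={c}  FIRST(B)={c}
pass 2:
  A via A→S: +{d}
  FIRST(S)={c,d}  FIRST(A)={c,d}  FIRST(B)={c}
pass 3: — fixpoint
  FIRST(S)={c,d}  FIRST(A)={c,d}  FIRST(B)={c}

FIRST(S) = ["c", "d"]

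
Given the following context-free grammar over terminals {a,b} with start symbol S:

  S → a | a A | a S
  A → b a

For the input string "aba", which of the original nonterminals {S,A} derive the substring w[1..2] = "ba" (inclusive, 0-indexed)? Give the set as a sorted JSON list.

Convert to CNF:
  S -> T1 A | T1 S | a
  A -> T0 T1
  T0 -> b
  T1 -> a

CYK table (by increasing span) — only the sub-triangle for w[1..2]:
  [1..1]={T0}  "b"  orig:{}
  [2..2]={S,T1}  "a"  orig:{S}
  [1..2]={A}  "ba"

Original NTs in T[1,2] deriving "ba": ["A"]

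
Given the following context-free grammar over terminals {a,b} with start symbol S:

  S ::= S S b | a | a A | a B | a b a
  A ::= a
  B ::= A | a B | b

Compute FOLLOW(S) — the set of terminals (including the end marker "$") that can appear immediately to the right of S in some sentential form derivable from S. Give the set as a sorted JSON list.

FIRST iteration:
iter 1:
  A via A→a: +{a}
  B via B→A: +{a}
  B via B→b: +{b}
  S via S→a: +{a}
  FIRST(S)={a}  FIRST(A)={a}  FIRST(B)={a,b}
iter 2: done
  FIRST(S)={a}  FIRST(A)={a}  FIRST(B)={a,b}

FOLLOW sets:
initialize: $ ∈ FOLLOW(S)
pass 1:
  S→S S b: FOLLOW(S) ⊇ FIRST(S) = {a}; new: +{a}
  S→S S b: FOLLOW(S) ⊇ FIRST(b) = {b}; new: +{b}
  S→a A: FOLLOW(A) ⊇ FOLLOW(S) ⊇ {$,a,b}; new: +{$,a,b}
  S→a B: FOLLOW(B) ⊇ FOLLOW(S) ⊇ {$,a,b}; new: +{$,a,b}
  FOLLOW[S]={$,a,b}  FOLLOW[A]={$,a,b}  FOLLOW[B]={$,a,b}
pass 2: (no change)
  FOLLOW[S]={$,a,b}  FOLLOW[A]={$,a,b}  FOLLOW[B]={$,a,b}

FOLLOW(S) = ["$", "a", "b"]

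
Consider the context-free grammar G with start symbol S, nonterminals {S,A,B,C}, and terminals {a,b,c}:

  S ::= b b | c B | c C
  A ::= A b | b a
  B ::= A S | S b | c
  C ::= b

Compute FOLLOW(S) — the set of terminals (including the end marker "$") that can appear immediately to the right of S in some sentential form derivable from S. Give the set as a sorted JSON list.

FIRST iteration:
pass 1:
  A via A→b a: +{b}
  B via B→A S: +{b}
  B via B→c: +{c}
  C via C→b: +{b}
  S via S→b b: +{b}
  S via S→c B: +{c}
  FIRST(S)={b,c}  FIRST(A)={b}  FIRST(B)={b,c}  FIRST(C)={b}
pass 2: (stable)
  FIRST(S)={b,c}  FIRST(A)={b}  FIRST(B)={b,c}  FIRST(C)={b}

FOLLOW iteration:
seed FOLLOW(S) with $
iter 1:
  A→A b: FOLLOW(A) ⊇ FIRST(b) = {b}; new: +{b}
  B→A S: FOLLOW(A) ⊇ FIRST(S) = {b,c}; new: +{c}
  B→S b: FOLLOW(S) ⊇ FIRST(b) = {b}; new: +{b}
  S→c B: FOLLOW(B) ⊇ FOLLOW(S) ⊇ {$,b}; new: +{$,b}
  S→c C: FOLLOW(C) ⊇ FOLLOW(S) ⊇ {$,b}; new: +{$,b}
  FOLLOW[S]={$,b}  FOLLOW[A]={b,c}  FOLLOW[B]={$,b}  FOLLOW[C]={$,b}
iter 2: — fixpoint
  FOLLOW[S]={$,b}  FOLLOW[A]={b,c}  FOLLOW[B]={$,b}  FOLLOW[C]={$,b}

FOLLOW(S) = ["$", "b"]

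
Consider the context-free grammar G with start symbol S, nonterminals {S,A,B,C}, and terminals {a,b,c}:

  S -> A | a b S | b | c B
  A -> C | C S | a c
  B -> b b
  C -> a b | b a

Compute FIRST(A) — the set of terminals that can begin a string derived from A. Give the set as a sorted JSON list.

FIRST iteration:
iter 1:
  A via A→a c: +{a}
  B via B→b b: +{b}
  C via C→a b: +{a}
  C via C→b a: +{b}
  S via S→A: +{a}
  S via S→b: +{b}
  S via S→c B: +{c}
  S: {a,b,c}  A: {a}  B: {b}  C: {a,b}
iter 2:
  A via A→C: +{b}
  S: {a,b,c}  A: {a,b}  B: {b}  C: {a,b}
iter 3: (stable)
  S: {a,b,c}  A: {a,b}  B: {b}  C: {a,b}

FIRST(A) = ["a", "b"]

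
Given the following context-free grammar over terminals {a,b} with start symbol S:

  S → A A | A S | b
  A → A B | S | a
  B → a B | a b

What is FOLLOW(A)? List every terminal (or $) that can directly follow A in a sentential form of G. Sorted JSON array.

FIRST iteration:
pass 1:
  A via A→a: +{a}
  B via B→a B: +{a}
  S via S→A A: +{a}
  S via S→b: +{b}
  FIRST[S]={a,b}  FIRST[A]={a}  FIRST[B]={a}
pass 2:
  A via A→S: +{b}
  FIRST[S]={a,b}  FIRST[A]={a,b}  FIRST[B]={a}
pass 3: (stable)
  FIRST[S]={a,b}  FIRST[A]={a,b}  FIRST[B]={a}

FOLLOW sets:
FOLLOW(S) := {$}
iter 1:
  A→A B: FOLLOW(A) ⊇ FIRST(B) = {a}; new: +{a}
  A→A B: FOLLOW(B) ⊇ FOLLOW(A) ⊇ {a}; new: +{a}
  A→S: FOLLOW(S) ⊇ FOLLOW(A) ⊇ {a}; new: +{a}
  S→A A: FOLLOW(A) ⊇ FIRST(A) = {a,b}; new: +{b}
  S→A A: FOLLOW(A) ⊇ FOLLOW(S) ⊇ {$,a}; new: +{$}
  FOLLOW[S]={$,a}  FOLLOW[A]={$,a,b}  FOLLOW[B]={a}
iter 2:
  A→A B: FOLLOW(B) ⊇ FOLLOW(A) ⊇ {$,a,b}; new: +{$,b}
  A→S: FOLLOW(S) ⊇ FOLLOW(A) ⊇ {$,a,b}; new: +{b}
  FOLLOW[S]={$,a,b}  FOLLOW[A]={$,a,b}  FOLLOW[B]={$,a,b}
iter 3: (no change)
  FOLLOW[S]={$,a,b}  FOLLOW[A]={$,a,b}  FOLLOW[B]={$,a,b}

FOLLOW(A) = ["$", "a", "b"]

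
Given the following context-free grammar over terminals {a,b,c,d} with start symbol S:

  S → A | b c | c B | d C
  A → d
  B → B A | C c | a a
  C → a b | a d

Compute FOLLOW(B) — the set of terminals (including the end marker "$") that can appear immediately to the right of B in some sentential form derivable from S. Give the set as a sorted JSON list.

FIRST iteration:
iter 1:
  A via A→d: +{d}
  B via B→a a: +{a}
  C via C→a b: +{a}
  S via S→A: +{d}
  S via S→b c: +{b}
  S via S→c B: +{c}
  S: {b,c,d}  A: {d}  B: {a}  C: {a}
iter 2: done
  S: {b,c,d}  A: {d}  B: {a}  C: {a}

FOLLOW iteration:
initialize: $ ∈ FOLLOW(S)
round 1:
  B→B A: FOLLOW(B) ⊇ FIRST(A) = {d}; new: +{d}
  B→B A: FOLLOW(A) ⊇ FOLLOW(B) ⊇ {d}; new: +{d}
  B→C c: FOLLOW(C) ⊇ FIRST(c) = {c}; new: +{c}
  S→A: FOLLOW(A) ⊇ FOLLOW(S) ⊇ {$}; new: +{$}
  S→c B: FOLLOW(B) ⊇ FOLLOW(S) ⊇ {$}; new: +{$}
  S→d C: FOLLOW(C) ⊇ FOLLOW(S) ⊇ {$}; new: +{$}
  FOLLOW(S)={$}  FOLLOW(A)={$,d}  FOLLOW(B)={$,d}  FOLLOW(C)={$,c}
round 2: (stable)
  FOLLOW(S)={$}  FOLLOW(A)={$,d}  FOLLOW(B)={$,d}  FOLLOW(C)={$,c}

FOLLOW(B) = ["$", "d"]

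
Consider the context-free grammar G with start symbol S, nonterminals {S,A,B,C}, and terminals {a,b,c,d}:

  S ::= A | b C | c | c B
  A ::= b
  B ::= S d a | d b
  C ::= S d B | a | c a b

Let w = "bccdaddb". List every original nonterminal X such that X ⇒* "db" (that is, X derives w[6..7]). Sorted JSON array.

CNF form of G:
  S -> T2 C | T3 B | b | c
  A -> b
  B -> S X4 | T0 T2
  C -> S X5 | T3 X6 | a
  T0 -> d
  T1 -> a
  T2 -> b
  T3 -> c
  X4 -> T0 T1
  X5 -> T0 B
  X6 -> T1 T2

Fill CYK table bottom-up — only the sub-triangle for w[6..7]:
  T[6,6] 'd' = {T0}  orig:{}
  T[7,7] 'b' = {A,S,T2}  orig:{A,S}
  T[6,7] 'db' = {B}

Original NTs in T[6,7] deriving "db": ["B"]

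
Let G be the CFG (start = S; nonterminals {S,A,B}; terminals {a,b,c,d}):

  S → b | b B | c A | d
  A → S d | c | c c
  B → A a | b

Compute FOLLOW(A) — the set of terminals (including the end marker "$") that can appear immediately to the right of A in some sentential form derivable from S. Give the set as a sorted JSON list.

FIRST iteration:
pass 1:
  A via A→c: +{c}
  B via B→A a: +{c}
  B via B→b: +{b}
  S via S→b: +{b}
  S via S→c A: +{c}
  S via S→d: +{d}
  FIRST(S)={b,c,d}  FIRST(A)={c}  FIRST(B)={b,c}
pass 2:
  A via A→S d: +{b,d}
  B via B→A a: +{d}
  FIRST(S)={b,c,d}  FIRST(A)={b,c,d}  FIRST(B)={b,c,d}
pass 3: (stable)
  FIRST(S)={b,c,d}  FIRST(A)={b,c,d}  FIRST(B)={b,c,d}

FOLLOW sets:
FOLLOW(S) := {$}
[1]
  A→S d: FOLLOW(S) ⊇ FIRST(d) = {d}; new: +{d}
  B→A a: FOLLOW(A) ⊇ FIRST(a) = {a}; new: +{a}
  S→b B: FOLLOW(B) ⊇ FOLLOW(S) ⊇ {$,d}; new: +{$,d}
  S→c A: FOLLOW(A) ⊇ FOLLOW(S) ⊇ {$,d}; new: +{$,d}
  S: {$,d}  A: {$,a,d}  B: {$,d}
[2] (stable)
  S: {$,d}  A: {$,a,d}  B: {$,d}

FOLLOW(A) = ["$", "a", "d"]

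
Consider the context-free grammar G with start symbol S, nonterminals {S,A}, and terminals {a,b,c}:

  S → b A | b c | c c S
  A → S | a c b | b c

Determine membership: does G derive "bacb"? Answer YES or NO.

CNF form of G:
  S -> T1 X5 | T2 A | T2 T1
  A -> T0 X3 | T1 X4 | T2 A | T2 T1
  T0 -> a
  T1 -> c
  T2 -> b
  X3 -> T1 T2
  X4 -> T1 S
  X5 -> T1 S

CYK table (by increasing span):
  T[0,0] 'b' = {T2}  orig:{}
  T[1,1] 'a' = {T0}  orig:{}
  T[2,2] 'c' = {T1}  orig:{}
  T[3,3] 'b' = {T2}  orig:{}
  T[0,1] 'ba' = ∅
  T[1,2] 'ac' = ∅
  T[2,3] 'cb' = {X3}  orig:{}
  T[0,2] 'bac' = ∅
  T[1,3] 'acb' = {A}
  T[0,3] 'bacb' = {A,S}

S ∈ T[0,3] ⇒ YES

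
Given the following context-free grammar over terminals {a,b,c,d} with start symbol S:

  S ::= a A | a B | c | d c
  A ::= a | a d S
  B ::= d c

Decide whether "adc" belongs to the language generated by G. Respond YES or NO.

CNF form of G:
  S -> T0 A | T0 B | T1 T2 | c
  A -> T0 X3 | a
  B -> T1 T2
  T0 -> a
  T1 -> d
  T2 -> c
  X3 -> T1 S

CYK fill:
  cell(0,0) a: {A,T0}  orig:{A}
  cell(1,1) d: {T1}  orig:{}
  cell(2,2) c: {S,T2}  orig:{S}
  cell(0,1) ad: ∅
  cell(1,2) dc: {B,S,X3}  orig:{B,S}
  cell(0,2) adc: {A,S}

S ∈ T[0,2] ⇒ YES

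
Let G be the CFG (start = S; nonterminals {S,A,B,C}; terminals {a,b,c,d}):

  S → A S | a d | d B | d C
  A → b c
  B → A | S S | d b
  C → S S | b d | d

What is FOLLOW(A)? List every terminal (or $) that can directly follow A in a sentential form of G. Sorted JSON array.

FIRST iteration:
round 1:
  A via A→b c: +{b}
  B via B→A: +{b}
  B via B→d b: +{d}
  C via C→b d: +{b}
  C via C→d: +{d}
  S via S→A S: +{b}
  S via S→a d: +{a}
  S via S→d B: +{d}
  FIRST(S)={a,b,d}  FIRST(A)={b}  FIRST(B)={b,d}  FIRST(C)={b,d}
round 2:
  B via B→S S: +{a}
  C via C→S S: +{a}
  FIRST(S)={a,b,d}  FIRST(A)={b}  FIRST(B)={a,b,d}  FIRST(C)={a,b,d}
round 3: — fixpoint
  FIRST(S)={a,b,d}  FIRST(A)={b}  FIRST(B)={a,b,d}  FIRST(C)={a,b,d}

FOLLOW iteration:
seed FOLLOW(S) with $
iter 1:
  B→S S: FOLLOW(S) ⊇ FIRST(S) = {a,b,d}; new: +{a,b,d}
  S→A S: FOLLOW(A) ⊇ FIRST(S) = {a,b,d}; new: +{a,b,d}
  S→d B: FOLLOW(B) ⊇ FOLLOW(S) ⊇ {$,a,b,d}; new: +{$,a,b,d}
  S→d C: FOLLOW(C) ⊇ FOLLOW(S) ⊇ {$,a,b,d}; new: +{$,a,b,d}
  S: {$,a,b,d}  A: {a,b,d}  B: {$,a,b,d}  C: {$,a,b,d}
iter 2:
  B→A: FOLLOW(A) ⊇ FOLLOW(B) ⊇ {$,a,b,d}; new: +{$}
  S: {$,a,b,d}  A: {$,a,b,d}  B: {$,a,b,d}  C: {$,a,b,d}
iter 3: (stable)
  S: {$,a,b,d}  A: {$,a,b,d}  B: {$,a,b,d}  C: {$,a,b,d}

FOLLOW(A) = ["$", "a", "b", "d"]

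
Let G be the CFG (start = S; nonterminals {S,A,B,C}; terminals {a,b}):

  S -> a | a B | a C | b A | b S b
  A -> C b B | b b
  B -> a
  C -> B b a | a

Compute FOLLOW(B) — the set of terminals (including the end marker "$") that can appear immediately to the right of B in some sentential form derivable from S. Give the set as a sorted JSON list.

FIRST iteration:
round 1:
  A via A→b b: +{b}
  B via B→a: +{a}
  C via C→B b a: +{a}
  S via S→a: +{a}
  S via S→b A: +{b}
  FIRST[S]={a,b}  FIRST[A]={b}  FIRST[B]={a}  FIRST[C]={a}
round 2:
  A via A→C b B: +{a}
  FIRST[S]={a,b}  FIRST[A]={a,b}  FIRST[B]={a}  FIRST[C]={a}
round 3: (no change)
  FIRST[S]={a,b}  FIRST[A]={a,b}  FIRST[B]={a}  FIRST[C]={a}

FOLLOW iteration:
initialize: $ ∈ FOLLOW(S)
pass 1:
  A→C b B: FOLLOW(C) ⊇ FIRST(b) = {b}; new: +{b}
  C→B b a: FOLLOW(B) ⊇ FIRST(b) = {b}; new: +{b}
  S→a B: FOLLOW(B) ⊇ FOLLOW(S) ⊇ {$}; new: +{$}
  S→a C: FOLLOW(C) ⊇ FOLLOW(S) ⊇ {$}; new: +{$}
  S→b A: FOLLOW(A) ⊇ FOLLOW(S) ⊇ {$}; new: +{$}
  S→b S b: FOLLOW(S) ⊇ FIRST(b) = {b}; new: +{b}
  S: {$,b}  A: {$}  B: {$,b}  C: {$,b}
pass 2:
  S→b A: FOLLOW(A) ⊇ FOLLOW(S) ⊇ {$,b}; new: +{b}
  S: {$,b}  A: {$,b}  B: {$,b}  C: {$,b}
pass 3: (no change)
  S: {$,b}  A: {$,b}  B: {$,b}  C: {$,b}

FOLLOW(B) = ["$", "b"]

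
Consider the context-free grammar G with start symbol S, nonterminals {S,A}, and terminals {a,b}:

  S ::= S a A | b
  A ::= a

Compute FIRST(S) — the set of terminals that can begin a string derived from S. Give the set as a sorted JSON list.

FIRST iteration:
iter 1:
  A via A→a: +{a}
  S via S→b: +{b}
  S: {b}  A: {a}
iter 2: done
  S: {b}  A: {a}

FIRST(S) = ["b"]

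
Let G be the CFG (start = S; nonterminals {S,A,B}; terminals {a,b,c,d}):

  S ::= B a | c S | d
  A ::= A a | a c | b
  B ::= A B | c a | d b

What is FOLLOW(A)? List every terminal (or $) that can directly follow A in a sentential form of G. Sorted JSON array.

Compute FIRST by fixpoint:
[1]
  A via A→a c: +{a}
  A via A→b: +{b}
  B via B→A B: +{a,b}
  B via B→c a: +{c}
  B via B→d b: +{d}
  S via S→B a: +{a,b,c,d}
  S: {a,b,c,d}  A: {a,b}  B: {a,b,c,d}
[2] — fixpoint
  S: {a,b,c,d}  A: {a,b}  B: {a,b,c,d}

FOLLOW iteration:
initialize: $ ∈ FOLLOW(S)
[1]
  A→A a: FOLLOW(A) ⊇ FIRST(a) = {a}; new: +{a}
  B→A B: FOLLOW(A) ⊇ FIRST(B) = {a,b,c,d}; new: +{b,c,d}
  S→B a: FOLLOW(B) ⊇ FIRST(a) = {a}; new: +{a}
  S: {$}  A: {a,b,c,d}  B: {a}
[2] done
  S: {$}  A: {a,b,c,d}  B: {a}

FOLLOW(A) = ["a", "b", "c", "d"]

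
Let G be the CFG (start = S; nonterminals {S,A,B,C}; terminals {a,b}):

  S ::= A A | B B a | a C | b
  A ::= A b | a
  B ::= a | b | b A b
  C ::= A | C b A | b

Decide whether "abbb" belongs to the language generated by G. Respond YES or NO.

CNF form of G:
  S -> A A | B X4 | T1 C | b
  A -> A T0 | a
  B -> T0 X2 | a | b
  C -> A T0 | C X3 | a | b
  T0 -> b
  T1 -> a
  X2 -> A T0
  X3 -> T0 A
  X4 -> B T1

Fill CYK table bottom-up:
  [0..0]={A,B,C,T1}  "a"  orig:{A,B,C}
  [1..1]={B,C,S,T0}  "b"  orig:{B,C,S}
  [2..2]={B,C,S,T0}  "b"  orig:{B,C,S}
  [3..3]={B,C,S,T0}  "b"  orig:{B,C,S}
  [0..1]={A,C,S,X2}  "ab"  orig:{A,C,S}
  [1..2]=∅  "bb"
  [2..3]=∅  "bb"
  [0..2]={A,C,X2}  "abb"  orig:{A,C}
  [1..3]=∅  "bbb"
  [0..3]={A,C,X2}  "abbb"  orig:{A,C}

S ∉ T[0,3] ⇒ NO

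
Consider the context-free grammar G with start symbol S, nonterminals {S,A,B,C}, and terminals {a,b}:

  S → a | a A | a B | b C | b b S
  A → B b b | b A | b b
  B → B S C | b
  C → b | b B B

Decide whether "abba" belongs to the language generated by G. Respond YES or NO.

CNF form of G:
  S -> T0 C | T0 X5 | T1 A | T1 B | a
  A -> B X2 | T0 A | T0 T0
  B -> B X3 | b
  C -> T0 X4 | b
  T0 -> b
  T1 -> a
  X2 -> T0 T0
  X3 -> S C
  X4 -> B B
  X5 -> T0 S

Fill CYK table bottom-up:
  [0..0]={S,T1}  "a"  orig:{S}
  [1..1]={B,C,T0}  "b"  orig:{B,C}
  [2..2]={B,C,T0}  "b"  orig:{B,C}
  [3..3]={S,T1}  "a"  orig:{S}
  [0..1]={S,X3}  "ab"  orig:{S}
  [1..2]={A,S,X2,X4}  "bb"  orig:{A,S}
  [2..3]={X5}  "ba"  orig:{}
  [0..2]={S,X3}  "abb"  orig:{S}
  [1..3]={S}  "bba"
  [0..3]=∅  "abba"

S ∉ T[0,3] ⇒ NO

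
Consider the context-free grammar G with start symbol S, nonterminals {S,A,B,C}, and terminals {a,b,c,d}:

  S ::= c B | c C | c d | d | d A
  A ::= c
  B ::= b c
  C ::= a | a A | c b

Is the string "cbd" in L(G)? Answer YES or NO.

CNF form of G:
  S -> T1 B | T1 C | T1 T3 | T3 A | d
  A -> c
  B -> T0 T1
  C -> T1 T0 | T2 A | a
  T0 -> b
  T1 -> c
  T2 -> a
  T3 -> d

CYK fill:
  [0..0]={A,T1}  "c"  orig:{A}
  [1..1]={T0}  "b"  orig:{}
  [2..2]={S,T3}  "d"  orig:{S}
  [0..1]={C}  "cb"
  [1..2]=∅  "bd"
  [0..2]=∅  "cbd"

S ∉ T[0,2] ⇒ NO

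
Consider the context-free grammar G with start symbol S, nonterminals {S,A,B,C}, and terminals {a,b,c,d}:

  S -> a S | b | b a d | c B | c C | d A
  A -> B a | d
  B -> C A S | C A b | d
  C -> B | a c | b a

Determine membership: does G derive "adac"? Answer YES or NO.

CNF form of G:
  S -> T0 S | T1 X8 | T2 B | T2 C | T3 A | b
  A -> B T0 | d
  B -> C X4 | C X5 | d
  C -> C X6 | C X7 | T0 T2 | T1 T0 | d
  T0 -> a
  T1 -> b
  T2 -> c
  T3 -> d
  X4 -> A S
  X5 -> A T1
  X6 -> A S
  X7 -> A T1
  X8 -> T0 T3

CYK fill:
  T[0,0] 'a' = {T0}  orig:{}
  T[1,1] 'd' = {A,B,C,T3}  orig:{A,B,C}
  T[2,2] 'a' = {T0}  orig:{}
  T[3,3] 'c' = {T2}  orig:{}
  T[0,1] 'ad' = {X8}  orig:{}
  T[1,2] 'da' = {A}
  T[2,3] 'ac' = {C}
  T[0,2] 'ada' = ∅
  T[1,3] 'dac' = ∅
  T[0,3] 'adac' = ∅

S ∉ T[0,3] ⇒ NO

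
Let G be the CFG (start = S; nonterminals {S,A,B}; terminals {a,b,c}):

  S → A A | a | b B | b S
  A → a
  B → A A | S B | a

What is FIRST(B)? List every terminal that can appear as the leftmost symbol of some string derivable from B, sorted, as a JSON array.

FIRST sets, iterate to fixpoint:
pass 1:
  A via A→a: +{a}
  B via B→A A: +{a}
  S via S→A A: +{a}
  S via S→b B: +{b}
  FIRST(S)={a,b}  FIRST(A)={a}  FIRST(B)={a}
pass 2:
  B via B→S B: +{b}
  FIRST(S)={a,b}  FIRST(A)={a}  FIRST(B)={a,b}
pass 3: — fixpoint
  FIRST(S)={a,b}  FIRST(A)={a}  FIRST(B)={a,b}

FIRST(B) = ["a", "b"]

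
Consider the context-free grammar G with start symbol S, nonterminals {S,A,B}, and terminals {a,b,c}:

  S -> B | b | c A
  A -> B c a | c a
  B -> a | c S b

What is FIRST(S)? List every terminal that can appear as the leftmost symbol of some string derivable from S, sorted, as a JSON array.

FIRST iteration:
iter 1:
  A via A→c a: +{c}
  B via B→a: +{a}
  B via B→c S b: +{c}
  S via S→B: +{a,c}
  S via S→b: +{b}
  FIRST(S)={a,b,c}  FIRST(A)={c}  FIRST(B)={a,c}
iter 2:
  A via A→B c a: +{a}
  FIRST(S)={a,b,c}  FIRST(A)={a,c}  FIRST(B)={a,c}
iter 3: (no change)
  FIRST(S)={a,b,c}  FIRST(A)={a,c}  FIRST(B)={a,c}

FIRST(S) = ["a", "b", "c"]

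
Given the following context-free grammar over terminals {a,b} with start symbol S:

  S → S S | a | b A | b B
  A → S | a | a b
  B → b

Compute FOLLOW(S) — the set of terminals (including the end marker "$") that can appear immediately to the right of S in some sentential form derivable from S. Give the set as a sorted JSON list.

FIRST sets, iterate to fixpoint:
pass 1:
  A via A→a: +{a}
  B via B→b: +{b}
  S via S→a: +{a}
  S via S→b A: +{b}
  FIRST[S]={a,b}  FIRST[A]={a}  FIRST[B]={b}
pass 2:
  A via A→S: +{b}
  FIRST[S]={a,b}  FIRST[A]={a,b}  FIRST[B]={b}
pass 3: — fixpoint
  FIRST[S]={a,b}  FIRST[A]={a,b}  FIRST[B]={b}

FOLLOW iteration:
seed FOLLOW(S) with $
iter 1:
  S→S S: FOLLOW(S) ⊇ FIRST(S) = {a,b}; new: +{a,b}
  S→b A: FOLLOW(A) ⊇ FOLLOW(S) ⊇ {$,a,b}; new: +{$,a,b}
  S→b B: FOLLOW(B) ⊇ FOLLOW(S) ⊇ {$,a,b}; new: +{$,a,b}
  S: {$,a,b}  A: {$,a,b}  B: {$,a,b}
iter 2: (no change)
  S: {$,a,b}  A: {$,a,b}  B: {$,a,b}

FOLLOW(S) = ["$", "a", "b"]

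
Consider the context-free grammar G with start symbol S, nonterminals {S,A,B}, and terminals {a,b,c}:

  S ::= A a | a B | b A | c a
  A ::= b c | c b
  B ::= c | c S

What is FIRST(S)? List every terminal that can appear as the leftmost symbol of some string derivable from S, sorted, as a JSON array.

Compute FIRST by fixpoint:
iter 1:
  A via A→b c: +{b}
  A via A→c b: +{c}
  B via B→c: +{c}
  S via S→A a: +{b,c}
  S via S→a B: +{a}
  S: {a,b,c}  A: {b,c}  B: {c}
iter 2: (no change)
  S: {a,b,c}  A: {b,c}  B: {c}

FIRST(S) = ["a", "b", "c"]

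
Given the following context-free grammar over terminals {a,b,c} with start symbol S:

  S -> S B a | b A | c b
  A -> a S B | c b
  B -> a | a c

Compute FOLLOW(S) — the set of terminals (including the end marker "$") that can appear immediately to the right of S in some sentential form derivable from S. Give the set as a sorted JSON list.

FIRST sets, iterate to fixpoint:
round 1:
  A via A→a S B: +{a}
  A via A→c b: +{c}
  B via B→a: +{a}
  S via S→b A: +{b}
  S via S→c b: +{c}
  FIRST[S]={b,c}  FIRST[A]={a,c}  FIRST[B]={a}
round 2: done
  FIRST[S]={b,c}  FIRST[A]={a,c}  FIRST[B]={a}

Compute FOLLOW by fixpoint:
FOLLOW(S) := {$}
pass 1:
  A→a S B: FOLLOW(S) ⊇ FIRST(B) = {a}; new: +{a}
  S→S B a: FOLLOW(B) ⊇ FIRST(a) = {a}; new: +{a}
  S→b A: FOLLOW(A) ⊇ FOLLOW(S) ⊇ {$,a}; new: +{$,a}
  S: {$,a}  A: {$,a}  B: {a}
pass 2:
  A→a S B: FOLLOW(B) ⊇ FOLLOW(A) ⊇ {$,a}; new: +{$}
  S: {$,a}  A: {$,a}  B: {$,a}
pass 3: (stable)
  S: {$,a}  A: {$,a}  B: {$,a}

FOLLOW(S) = ["$", "a"]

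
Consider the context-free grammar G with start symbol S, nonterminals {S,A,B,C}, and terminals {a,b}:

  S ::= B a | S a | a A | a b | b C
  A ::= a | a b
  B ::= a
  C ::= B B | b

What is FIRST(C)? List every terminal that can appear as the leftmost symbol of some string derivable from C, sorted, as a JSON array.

FIRST iteration:
pass 1:
  A via A→a: +{a}
  B via B→a: +{a}
  C via C→B B: +{a}
  C via C→b: +{b}
  S via S→B a: +{a}
  S via S→b C: +{b}
  FIRST(S)={a,b}  FIRST(A)={a}  FIRST(B)={a}  FIRST(C)={a,b}
pass 2: (no change)
  FIRST(S)={a,b}  FIRST(A)={a}  FIRST(B)={a}  FIRST(C)={a,b}

FIRST(C) = ["a", "b"]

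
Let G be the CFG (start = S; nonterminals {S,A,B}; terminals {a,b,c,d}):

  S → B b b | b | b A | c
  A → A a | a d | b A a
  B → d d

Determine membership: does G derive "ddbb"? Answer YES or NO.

CNF form of G:
  S -> B X4 | T2 A | b | c
  A -> A T0 | T0 T1 | T2 X3
  B -> T1 T1
  T0 -> a
  T1 -> d
  T2 -> b
  X3 -> A T0
  X4 -> T2 T2

CYK fill:
  cell(0,0) d: {T1}  orig:{}
  cell(1,1) d: {T1}  orig:{}
  cell(2,2) b: {S,T2}  orig:{S}
  cell(3,3) b: {S,T2}  orig:{S}
  cell(0,1) dd: {B}
  cell(1,2) db: ∅
  cell(2,3) bb: {X4}  orig:{}
  cell(0,2) ddb: ∅
  cell(1,3) dbb: ∅
  cell(0,3) ddbb: {S}

S ∈ T[0,3] ⇒ YES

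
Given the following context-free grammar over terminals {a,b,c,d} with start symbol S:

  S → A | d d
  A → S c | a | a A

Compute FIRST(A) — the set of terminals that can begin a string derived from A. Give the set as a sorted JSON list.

FIRST sets, iterate to fixpoint:
pass 1:
  A via A→a: +{a}
  S via S→A: +{a}
  S via S→d d: +{d}
  FIRST(S)={a,d}  FIRST(A)={a}
pass 2:
  A via A→S c: +{d}
  FIRST(S)={a,d}  FIRST(A)={a,d}
pass 3: — fixpoint
  FIRST(S)={a,d}  FIRST(A)={a,d}

FIRST(A) = ["a", "d"]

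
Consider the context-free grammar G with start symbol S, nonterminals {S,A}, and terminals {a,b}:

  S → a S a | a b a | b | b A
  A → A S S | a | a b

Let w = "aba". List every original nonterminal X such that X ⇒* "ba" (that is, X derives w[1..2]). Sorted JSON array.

Convert to CNF:
  S -> T0 X3 | T0 X4 | T1 A | b
  A -> A X2 | T0 T1 | a
  T0 -> a
  T1 -> b
  X2 -> S S
  X3 -> S T0
  X4 -> T1 T0

CYK fill, restricted to cells inside w[1..2]:
  [1..1]={S,T1}  "b"  orig:{S}
  [2..2]={A,T0}  "a"  orig:{A}
  [1..2]={S,X3,X4}  "ba"  orig:{S}

Original NTs in T[1,2] deriving "ba": ["S"]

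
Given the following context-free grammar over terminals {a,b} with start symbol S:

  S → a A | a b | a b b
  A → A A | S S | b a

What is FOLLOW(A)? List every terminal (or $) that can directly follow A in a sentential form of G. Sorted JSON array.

Compute FIRST by fixpoint:
iter 1:
  A via A→b a: +{b}
  S via S→a A: +{a}
  FIRST(S)={a}  FIRST(A)={b}
iter 2:
  A via A→S S: +{a}
  FIRST(S)={a}  FIRST(A)={a,b}
iter 3: done
  FIRST(S)={a}  FIRST(A)={a,b}

Compute FOLLOW by fixpoint:
seed FOLLOW(S) with $
round 1:
  A→A A: FOLLOW(A) ⊇ FIRST(A) = {a,b}; new: +{a,b}
  A→S S: FOLLOW(S) ⊇ FIRST(S) = {a}; new: +{a}
  A→S S: FOLLOW(S) ⊇ FOLLOW(A) ⊇ {a,b}; new: +{b}
  S→a A: FOLLOW(A) ⊇ FOLLOW(S) ⊇ {$,a,b}; new: +{$}
  FOLLOW[S]={$,a,b}  FOLLOW[A]={$,a,b}
round 2: — fixpoint
  FOLLOW[S]={$,a,b}  FOLLOW[A]={$,a,b}

FOLLOW(A) = ["$", "a", "b"]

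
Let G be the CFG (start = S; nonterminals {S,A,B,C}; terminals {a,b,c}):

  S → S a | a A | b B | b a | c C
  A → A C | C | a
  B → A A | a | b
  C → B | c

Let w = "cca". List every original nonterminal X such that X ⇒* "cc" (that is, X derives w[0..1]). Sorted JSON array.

CNF form of G:
  S -> S T0 | T0 A | T1 B | T1 T0 | T2 C
  A -> A A | A C | a | b | c
  B -> A A | a | b
  C -> A A | a | b | c
  T0 -> a
  T1 -> b
  T2 -> c

Fill CYK table bottom-up (cells [i..j] with 0 ≤ i ≤ j ≤ 1 only):
  cell(0,0) c: {A,C,T2}  orig:{A,C}
  cell(1,1) c: {A,C,T2}  orig:{A,C}
  cell(0,1) cc: {A,B,C,S}

Original NTs in T[0,1] deriving "cc": ["A", "B", "C", "S"]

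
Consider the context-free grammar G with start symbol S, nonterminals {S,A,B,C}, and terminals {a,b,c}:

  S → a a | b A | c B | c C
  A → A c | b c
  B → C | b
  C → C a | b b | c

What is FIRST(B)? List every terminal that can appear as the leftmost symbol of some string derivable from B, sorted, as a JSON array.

FIRST sets, iterate to fixpoint:
pass 1:
  A via A→b c: +{b}
  B via B→b: +{b}
  C via C→b b: +{b}
  C via C→c: +{c}
  S via S→a a: +{a}
  S via S→b A: +{b}
  S via S→c B: +{c}
  FIRST[S]={a,b,c}  FIRST[A]={b}  FIRST[B]={b}  FIRST[C]={b,c}
pass 2:
  B via B→C: +{c}
  FIRST[S]={a,b,c}  FIRST[A]={b}  FIRST[B]={b,c}  FIRST[C]={b,c}
pass 3: done
  FIRST[S]={a,b,c}  FIRST[A]={b}  FIRST[B]={b,c}  FIRST[C]={b,c}

FIRST(B) = ["b", "c"]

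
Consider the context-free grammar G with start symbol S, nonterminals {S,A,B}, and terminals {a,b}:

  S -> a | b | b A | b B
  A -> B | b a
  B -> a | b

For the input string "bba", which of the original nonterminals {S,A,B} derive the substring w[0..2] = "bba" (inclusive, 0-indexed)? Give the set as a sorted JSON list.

Convert to CNF:
  S -> T0 A | T0 B | a | b
  A -> T0 T1 | a | b
  B -> a | b
  T0 -> b
  T1 -> a

CYK fill, restricted to cells inside w[0..2]:
  cell(0,0) b: {A,B,S,T0}  orig:{A,B,S}
  cell(1,1) b: {A,B,S,T0}  orig:{A,B,S}
  cell(2,2) a: {A,B,S,T1}  orig:{A,B,S}
  cell(0,1) bb: {S}
  cell(1,2) ba: {A,S}
  cell(0,2) bba: {S}

Original NTs in T[0,2] deriving "bba": ["S"]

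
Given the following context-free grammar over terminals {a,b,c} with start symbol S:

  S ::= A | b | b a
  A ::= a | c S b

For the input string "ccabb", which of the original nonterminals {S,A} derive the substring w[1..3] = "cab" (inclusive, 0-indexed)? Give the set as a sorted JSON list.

CNF form of G:
  S -> T0 X4 | T1 T2 | a | b
  A -> T0 X3 | a
  T0 -> c
  T1 -> b
  T2 -> a
  X3 -> S T1
  X4 -> S T1

Fill CYK table bottom-up, restricted to cells inside w[1..3]:
  [1..1]={T0}  "c"  orig:{}
  [2..2]={A,S,T2}  "a"  orig:{A,S}
  [3..3]={S,T1}  "b"  orig:{S}
  [1..2]=∅  "ca"
  [2..3]={X3,X4}  "ab"  orig:{}
  [1..3]={A,S}  "cab"

Original NTs in T[1,3] deriving "cab": ["A", "S"]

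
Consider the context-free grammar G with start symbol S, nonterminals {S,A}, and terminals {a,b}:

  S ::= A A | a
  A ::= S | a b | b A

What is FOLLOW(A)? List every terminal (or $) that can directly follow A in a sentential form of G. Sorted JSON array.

Compute FIRST by fixpoint:
pass 1:
  A via A→a b: +{a}
  A via A→b A: +{b}
  S via S→A A: +{a,b}
  FIRST[S]={a,b}  FIRST[A]={a,b}
pass 2: (stable)
  FIRST[S]={a,b}  FIRST[A]={a,b}

Compute FOLLOW by fixpoint:
initialize: $ ∈ FOLLOW(S)
pass 1:
  S→A A: FOLLOW(A) ⊇ FIRST(A) = {a,b}; new: +{a,b}
  S→A A: FOLLOW(A) ⊇ FOLLOW(S) ⊇ {$}; new: +{$}
  FOLLOW(S)={$}  FOLLOW(A)={$,a,b}
pass 2:
  A→S: FOLLOW(S) ⊇ FOLLOW(A) ⊇ {$,a,b}; new: +{a,b}
  FOLLOW(S)={$,a,b}  FOLLOW(A)={$,a,b}
pass 3: done
  FOLLOW(S)={$,a,b}  FOLLOW(A)={$,a,b}

FOLLOW(A) = ["$", "a", "b"]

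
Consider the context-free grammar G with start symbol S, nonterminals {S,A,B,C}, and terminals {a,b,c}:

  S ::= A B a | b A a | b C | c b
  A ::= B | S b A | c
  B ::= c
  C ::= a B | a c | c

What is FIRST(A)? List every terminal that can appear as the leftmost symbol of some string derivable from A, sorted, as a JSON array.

FIRST iteration:
iter 1:
  A via A→c: +{c}
  B via B→c: +{c}
  C via C→a B: +{a}
  C via C→c: +{c}
  S via S→A B a: +{c}
  S via S→b A a: +{b}
  S: {b,c}  A: {c}  B: {c}  C: {a,c}
iter 2:
  A via A→S b A: +{b}
  S: {b,c}  A: {b,c}  B: {c}  C: {a,c}
iter 3: (no change)
  S: {b,c}  A: {b,c}  B: {c}  C: {a,c}

FIRST(A) = ["b", "c"]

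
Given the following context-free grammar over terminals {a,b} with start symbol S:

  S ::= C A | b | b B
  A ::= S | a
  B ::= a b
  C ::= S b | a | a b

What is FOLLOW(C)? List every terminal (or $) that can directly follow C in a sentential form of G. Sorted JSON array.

FIRST iteration:
iter 1:
  A via A→a: +{a}
  B via B→a b: +{a}
  C via C→a: +{a}
  S via S→C A: +{a}
  S via S→b: +{b}
  S: {a,b}  A: {a}  B: {a}  C: {a}
iter 2:
  A via A→S: +{b}
  C via C→S b: +{b}
  S: {a,b}  A: {a,b}  B: {a}  C: {a,b}
iter 3: — fixpoint
  S: {a,b}  A: {a,b}  B: {a}  C: {a,b}

Compute FOLLOW by fixpoint:
FOLLOW(S) := {$}
round 1:
  C→S b: FOLLOW(S) ⊇ FIRST(b) = {b}; new: +{b}
  S→C A: FOLLOW(C) ⊇ FIRST(A) = {a,b}; new: +{a,b}
  S→C A: FOLLOW(A) ⊇ FOLLOW(S) ⊇ {$,b}; new: +{$,b}
  S→b B: FOLLOW(B) ⊇ FOLLOW(S) ⊇ {$,b}; new: +{$,b}
  FOLLOW[S]={$,b}  FOLLOW[A]={$,b}  FOLLOW[B]={$,b}  FOLLOW[C]={a,b}
round 2: — fixpoint
  FOLLOW[S]={$,b}  FOLLOW[A]={$,b}  FOLLOW[B]={$,b}  FOLLOW[C]={a,b}

FOLLOW(C) = ["a", "b"]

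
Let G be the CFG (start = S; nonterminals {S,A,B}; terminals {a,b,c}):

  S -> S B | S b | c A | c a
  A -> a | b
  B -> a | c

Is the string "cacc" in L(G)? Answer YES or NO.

Convert to CNF:
  S -> S B | S T0 | T1 A | T1 T2
  A -> a | b
  B -> a | c
  T0 -> b
  T1 -> c
  T2 -> a

Fill CYK table bottom-up:
  [0..0]={B,T1}  "c"  orig:{B}
  [1..1]={A,B,T2}  "a"  orig:{A,B}
  [2..2]={B,T1}  "c"  orig:{B}
  [3..3]={B,T1}  "c"  orig:{B}
  [0..1]={S}  "ca"
  [1..2]=∅  "ac"
  [2..3]=∅  "cc"
  [0..2]={S}  "cac"
  [1..3]=∅  "acc"
  [0..3]={S}  "cacc"

S ∈ T[0,3] ⇒ YES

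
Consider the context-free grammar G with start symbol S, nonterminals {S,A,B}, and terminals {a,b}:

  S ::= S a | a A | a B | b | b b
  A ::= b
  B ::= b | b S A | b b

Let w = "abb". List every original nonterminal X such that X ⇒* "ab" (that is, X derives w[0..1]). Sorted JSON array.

CNF form of G:
  S -> S T1 | T0 T0 | T1 A | T1 B | b
  A -> b
  B -> T0 T0 | T0 X2 | b
  T0 -> b
  T1 -> a
  X2 -> S A

CYK table (by increasing span) — only the sub-triangle for w[0..1]:
  cell(0,0) a: {T1}  orig:{}
  cell(1,1) b: {A,B,S,T0}  orig:{A,B,S}
  cell(0,1) ab: {S}

Original NTs in T[0,1] deriving "ab": ["S"]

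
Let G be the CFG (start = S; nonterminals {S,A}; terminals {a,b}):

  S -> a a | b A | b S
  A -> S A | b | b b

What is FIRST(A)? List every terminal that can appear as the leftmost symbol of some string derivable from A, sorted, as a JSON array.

Compute FIRST by fixpoint:
round 1:
  A via A→b: +{b}
  S via S→a a: +{a}
  S via S→b A: +{b}
  FIRST(S)={a,b}  FIRST(A)={b}
round 2:
  A via A→S A: +{a}
  FIRST(S)={a,b}  FIRST(A)={a,b}
round 3: — fixpoint
  FIRST(S)={a,b}  FIRST(A)={a,b}

FIRST(A) = ["a", "b"]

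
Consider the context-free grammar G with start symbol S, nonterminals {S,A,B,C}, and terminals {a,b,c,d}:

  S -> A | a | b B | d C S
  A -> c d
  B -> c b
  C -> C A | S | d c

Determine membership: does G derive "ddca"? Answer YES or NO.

CNF form of G:
  S -> T0 T1 | T1 X4 | T2 B | a
  A -> T0 T1
  B -> T0 T2
  C -> C A | T0 T1 | T1 T0 | T1 X3 | T2 B | a
  T0 -> c
  T1 -> d
  T2 -> b
  X3 -> C S
  X4 -> C S

CYK fill:
  cell(0,0) d: {T1}  orig:{}
  cell(1,1) d: {T1}  orig:{}
  cell(2,2) c: {T0}  orig:{}
  cell(3,3) a: {C,S}
  cell(0,1) dd: ∅
  cell(1,2) dc: {C}
  cell(2,3) ca: ∅
  cell(0,2) ddc: ∅
  cell(1,3) dca: {X3,X4}  orig:{}
  cell(0,3) ddca: {C,S}

S ∈ T[0,3] ⇒ YES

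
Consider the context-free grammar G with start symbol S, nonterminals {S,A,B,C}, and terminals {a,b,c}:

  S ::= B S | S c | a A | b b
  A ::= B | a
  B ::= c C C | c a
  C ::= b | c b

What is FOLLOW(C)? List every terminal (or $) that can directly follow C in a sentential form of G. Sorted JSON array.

FIRST iteration:
[1]
  A via A→a: +{a}
  B via B→c C C: +{c}
  C via C→b: +{b}
  C via C→c b: +{c}
  S via S→B S: +{c}
  S via S→a A: +{a}
  S via S→b b: +{b}
  S: {a,b,c}  A: {a}  B: {c}  C: {b,c}
[2]
  A via A→B: +{c}
  S: {a,b,c}  A: {a,c}  B: {c}  C: {b,c}
[3] — fixpoint
  S: {a,b,c}  A: {a,c}  B: {c}  C: {b,c}

FOLLOW iteration:
FOLLOW(S) := {$}
round 1:
  B→c C C: FOLLOW(C) ⊇ FIRST(C) = {b,c}; new: +{b,c}
  S→B S: FOLLOW(B) ⊇ FIRST(S) = {a,b,c}; new: +{a,b,c}
  S→S c: FOLLOW(S) ⊇ FIRST(c) = {c}; new: +{c}
  S→a A: FOLLOW(A) ⊇ FOLLOW(S) ⊇ {$,c}; new: +{$,c}
  FOLLOW(S)={$,c}  FOLLOW(A)={$,c}  FOLLOW(B)={a,b,c}  FOLLOW(C)={b,c}
round 2:
  A→B: FOLLOW(B) ⊇ FOLLOW(A) ⊇ {$,c}; new: +{$}
  B→c C C: FOLLOW(C) ⊇ FOLLOW(B) ⊇ {$,a,b,c}; new: +{$,a}
  FOLLOW(S)={$,c}  FOLLOW(A)={$,c}  FOLLOW(B)={$,a,b,c}  FOLLOW(C)={$,a,b,c}
round 3: (no change)
  FOLLOW(S)={$,c}  FOLLOW(A)={$,c}  FOLLOW(B)={$,a,b,c}  FOLLOW(C)={$,a,b,c}

FOLLOW(C) = ["$", "a", "b", "c"]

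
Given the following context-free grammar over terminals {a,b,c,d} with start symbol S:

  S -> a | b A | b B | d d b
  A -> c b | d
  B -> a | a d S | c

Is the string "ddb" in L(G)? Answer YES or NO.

Convert to CNF:
  S -> T1 A | T1 B | T3 X5 | a
  A -> T0 T1 | d
  B -> T2 X4 | a | c
  T0 -> c
  T1 -> b
  T2 -> a
  T3 -> d
  X4 -> T3 S
  X5 -> T3 T1

CYK table (by increasing span):
  T[0,0] 'd' = {A,T3}  orig:{A}
  T[1,1] 'd' = {A,T3}  orig:{A}
  T[2,2] 'b' = {T1}  orig:{}
  T[0,1] 'dd' = ∅
  T[1,2] 'db' = {X5}  orig:{}
  T[0,2] 'ddb' = {S}

S ∈ T[0,2] ⇒ YES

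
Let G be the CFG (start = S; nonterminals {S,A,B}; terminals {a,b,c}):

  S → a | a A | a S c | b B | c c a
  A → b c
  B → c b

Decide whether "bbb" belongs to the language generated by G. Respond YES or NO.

CNF form of G:
  S -> T0 B | T1 X4 | T2 A | T2 X3 | a
  A -> T0 T1
  B -> T1 T0
  T0 -> b
  T1 -> c
  T2 -> a
  X3 -> S T1
  X4 -> T1 T2

CYK fill:
  T[0,0] 'b' = {T0}  orig:{}
  T[1,1] 'b' = {T0}  orig:{}
  T[2,2] 'b' = {T0}  orig:{}
  T[0,1] 'bb' = ∅
  T[1,2] 'bb' = ∅
  T[0,2] 'bbb' = ∅

S ∉ T[0,2] ⇒ NO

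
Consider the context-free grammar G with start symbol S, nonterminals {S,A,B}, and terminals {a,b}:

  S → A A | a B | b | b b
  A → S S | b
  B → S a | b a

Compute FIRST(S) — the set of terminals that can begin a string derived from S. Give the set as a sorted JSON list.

Compute FIRST by fixpoint:
[1]
  A via A→b: +{b}
  B via B→b a: +{b}
  S via S→A A: +{b}
  S via S→a B: +{a}
  S: {a,b}  A: {b}  B: {b}
[2]
  A via A→S S: +{a}
  B via B→S a: +{a}
  S: {a,b}  A: {a,b}  B: {a,b}
[3] (no change)
  S: {a,b}  A: {a,b}  B: {a,b}

FIRST(S) = ["a", "b"]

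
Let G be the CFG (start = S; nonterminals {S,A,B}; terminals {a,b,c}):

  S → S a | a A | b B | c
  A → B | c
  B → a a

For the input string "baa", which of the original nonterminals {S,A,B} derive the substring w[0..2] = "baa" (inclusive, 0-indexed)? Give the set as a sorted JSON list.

Convert to CNF:
  S -> S T0 | T0 A | T1 B | c
  A -> T0 T0 | c
  B -> T0 T0
  T0 -> a
  T1 -> b

CYK table (by increasing span) — only the sub-triangle for w[0..2]:
  cell(0,0) b: {T1}  orig:{}
  cell(1,1) a: {T0}  orig:{}
  cell(2,2) a: {T0}  orig:{}
  cell(0,1) ba: ∅
  cell(1,2) aa: {A,B}
  cell(0,2) baa: {S}

Original NTs in T[0,2] deriving "baa": ["S"]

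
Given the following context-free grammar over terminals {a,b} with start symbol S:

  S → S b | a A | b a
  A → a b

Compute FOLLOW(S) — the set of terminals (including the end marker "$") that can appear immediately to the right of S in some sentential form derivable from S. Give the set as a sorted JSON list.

Compute FIRST by fixpoint:
round 1:
  A via A→a b: +{a}
  S via S→a A: +{a}
  S via S→b a: +{b}
  S: {a,b}  A: {a}
round 2: done
  S: {a,b}  A: {a}

FOLLOW sets:
initialize: $ ∈ FOLLOW(S)
[1]
  S→S b: FOLLOW(S) ⊇ FIRST(b) = {b}; new: +{b}
  S→a A: FOLLOW(A) ⊇ FOLLOW(S) ⊇ {$,b}; new: +{$,b}
  FOLLOW(S)={$,b}  FOLLOW(A)={$,b}
[2] (stable)
  FOLLOW(S)={$,b}  FOLLOW(A)={$,b}

FOLLOW(S) = ["$", "b"]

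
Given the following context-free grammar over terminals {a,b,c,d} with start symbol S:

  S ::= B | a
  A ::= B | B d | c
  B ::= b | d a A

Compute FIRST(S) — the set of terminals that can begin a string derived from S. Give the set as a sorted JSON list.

Compute FIRST by fixpoint:
round 1:
  A via A→c: +{c}
  B via B→b: +{b}
  B via B→d a A: +{d}
  S via S→B: +{b,d}
  S via S→a: +{a}
  FIRST[S]={a,b,d}  FIRST[A]={c}  FIRST[B]={b,d}
round 2:
  A via A→B: +{b,d}
  FIRST[S]={a,b,d}  FIRST[A]={b,c,d}  FIRST[B]={b,d}
round 3: (no change)
  FIRST[S]={a,b,d}  FIRST[A]={b,c,d}  FIRST[B]={b,d}

FIRST(S) = ["a", "b", "d"]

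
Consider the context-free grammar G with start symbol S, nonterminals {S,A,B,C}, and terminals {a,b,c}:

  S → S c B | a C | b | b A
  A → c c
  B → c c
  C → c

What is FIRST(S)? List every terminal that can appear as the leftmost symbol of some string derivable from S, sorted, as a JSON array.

FIRST iteration:
[1]
  A via A→c c: +{c}
  B via B→c c: +{c}
  C via C→c: +{c}
  S via S→a C: +{a}
  S via S→b: +{b}
  S: {a,b}  A: {c}  B: {c}  C: {c}
[2] — fixpoint
  S: {a,b}  A: {c}  B: {c}  C: {c}

FIRST(S) = ["a", "b"]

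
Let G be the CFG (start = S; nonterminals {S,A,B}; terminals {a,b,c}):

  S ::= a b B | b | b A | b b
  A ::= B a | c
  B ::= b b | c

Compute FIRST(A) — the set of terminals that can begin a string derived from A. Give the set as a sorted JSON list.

FIRST iteration:
round 1:
  A via A→c: +{c}
  B via B→b b: +{b}
  B via B→c: +{c}
  S via S→a b B: +{a}
  S via S→b: +{b}
  FIRST(S)={a,b}  FIRST(A)={c}  FIRST(B)={b,c}
round 2:
  A via A→B a: +{b}
  FIRST(S)={a,b}  FIRST(A)={b,c}  FIRST(B)={b,c}
round 3: — fixpoint
  FIRST(S)={a,b}  FIRST(A)={b,c}  FIRST(B)={b,c}

FIRST(A) = ["b", "c"]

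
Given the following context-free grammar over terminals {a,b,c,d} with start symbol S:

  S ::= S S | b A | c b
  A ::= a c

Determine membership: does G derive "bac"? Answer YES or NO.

CNF form of G:
  S -> S S | T1 T2 | T2 A
  A -> T0 T1
  T0 -> a
  T1 -> c
  T2 -> b

Fill CYK table bottom-up:
  [0..0]={T2}  "b"  orig:{}
  [1..1]={T0}  "a"  orig:{}
  [2..2]={T1}  "c"  orig:{}
  [0..1]=∅  "ba"
  [1..2]={A}  "ac"
  [0..2]={S}  "bac"

S ∈ T[0,2] ⇒ YES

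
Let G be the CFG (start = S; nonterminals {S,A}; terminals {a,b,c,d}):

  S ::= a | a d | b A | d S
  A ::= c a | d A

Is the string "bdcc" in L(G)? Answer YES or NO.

CNF form of G:
  S -> T1 T2 | T2 S | T3 A | a
  A -> T0 T1 | T2 A
  T0 -> c
  T1 -> a
  T2 -> d
  T3 -> b

Fill CYK table bottom-up:
  T[0,0] 'b' = {T3}  orig:{}
  T[1,1] 'd' = {T2}  orig:{}
  T[2,2] 'c' = {T0}  orig:{}
  T[3,3] 'c' = {T0}  orig:{}
  T[0,1] 'bd' = ∅
  T[1,2] 'dc' = ∅
  T[2,3] 'cc' = ∅
  T[0,2] 'bdc' = ∅
  T[1,3] 'dcc' = ∅
  T[0,3] 'bdcc' = ∅

S ∉ T[0,3] ⇒ NO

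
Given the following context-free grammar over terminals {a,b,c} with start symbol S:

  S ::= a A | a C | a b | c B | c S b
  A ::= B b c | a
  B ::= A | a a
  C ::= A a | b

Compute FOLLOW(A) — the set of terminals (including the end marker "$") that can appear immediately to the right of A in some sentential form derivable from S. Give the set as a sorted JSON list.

Compute FIRST by fixpoint:
round 1:
  A via A→a: +{a}
  B via B→A: +{a}
  C via C→A a: +{a}
  C via C→b: +{b}
  S via S→a A: +{a}
  S via S→c B: +{c}
  FIRST[S]={a,c}  FIRST[A]={a}  FIRST[B]={a}  FIRST[C]={a,b}
round 2: (stable)
  FIRST[S]={a,c}  FIRST[A]={a}  FIRST[B]={a}  FIRST[C]={a,b}

FOLLOW iteration:
seed FOLLOW(S) with $
[1]
  A→B b c: FOLLOW(B) ⊇ FIRST(b) = {b}; new: +{b}
  B→A: FOLLOW(A) ⊇ FOLLOW(B) ⊇ {b}; new: +{b}
  C→A a: FOLLOW(A) ⊇ FIRST(a) = {a}; new: +{a}
  S→a A: FOLLOW(A) ⊇ FOLLOW(S) ⊇ {$}; new: +{$}
  S→a C: FOLLOW(C) ⊇ FOLLOW(S) ⊇ {$}; new: +{$}
  S→c B: FOLLOW(B) ⊇ FOLLOW(S) ⊇ {$}; new: +{$}
  S→c S b: FOLLOW(S) ⊇ FIRST(b) = {b}; new: +{b}
  FOLLOW[S]={$,b}  FOLLOW[A]={$,a,b}  FOLLOW[B]={$,b}  FOLLOW[C]={$}
[2]
  S→a C: FOLLOW(C) ⊇ FOLLOW(S) ⊇ {$,b}; new: +{b}
  FOLLOW[S]={$,b}  FOLLOW[A]={$,a,b}  FOLLOW[B]={$,b}  FOLLOW[C]={$,b}
[3] (no change)
  FOLLOW[S]={$,b}  FOLLOW[A]={$,a,b}  FOLLOW[B]={$,b}  FOLLOW[C]={$,b}

FOLLOW(A) = ["$", "a", "b"]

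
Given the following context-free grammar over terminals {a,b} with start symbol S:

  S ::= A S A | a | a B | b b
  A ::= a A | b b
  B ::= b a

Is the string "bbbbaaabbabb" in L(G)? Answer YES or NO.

Convert to CNF:
  S -> A X2 | T0 B | T1 T1 | a
  A -> T0 A | T1 T1
  B -> T1 T0
  T0 -> a
  T1 -> b
  X2 -> S A

Fill CYK table bottom-up:
  [0..0]={T1}  "b"  orig:{}
  [1..1]={T1}  "b"  orig:{}
  [2..2]={T1}  "b"  orig:{}
  [3..3]={T1}  "b"  orig:{}
  [4..4]={S,T0}  "a"  orig:{S}
  [5..5]={S,T0}  "a"  orig:{S}
  [6..6]={S,T0}  "a"  orig:{S}
  [7..7]={T1}  "b"  orig:{}
  [8..8]={T1}  "b"  orig:{}
  [9..9]={S,T0}  "a"  orig:{S}
  [10..10]={T1}  "b"  orig:{}
  [11..11]={T1}  "b"  orig:{}
  [0..1]={A,S}  "bb"
  [1..2]={A,S}  "bb"
  [2..3]={A,S}  "bb"
  [3..4]={B}  "ba"
  [4..5]=∅  "aa"
  [5..6]=∅  "aa"
  [6..7]=∅  "ab"
  [7..8]={A,S}  "bb"
  [8..9]={B}  "ba"
  [9..10]=∅  "ab"
  [10..11]={A,S}  "bb"
  [0..2]=∅  "bbb"
  [1..3]=∅  "bbb"
  [2..4]=∅  "bba"
  [3..5]=∅  "baa"
  [4..6]=∅  "aaa"
  [5..7]=∅  "aab"
  [6..8]={A,X2}  "abb"  orig:{A}
  [7..9]=∅  "bba"
  [8..10]=∅  "bab"
  [9..11]={A,X2}  "abb"  orig:{A}
  [0..3]={X2}  "bbbb"  orig:{}
  [1..4]=∅  "bbba"
  [2..5]=∅  "bbaa"
  [3..6]=∅  "baaa"
  [4..7]=∅  "aaab"
  [5..8]={A,X2}  "aabb"  orig:{A}
  [6..9]=∅  "abba"
  [7..10]=∅  "bbab"
  [8..11]=∅  "babb"
  [0..4]=∅  "bbbba"
  [1..5]=∅  "bbbaa"
  [2..6]=∅  "bbaaa"
  [3..7]=∅  "baaab"
  [4..8]={A,X2}  "aaabb"  orig:{A}
  [5..9]=∅  "aabba"
  [6..10]=∅  "abbab"
  [7..11]={S,X2}  "bbabb"  orig:{S}
  [0..5]=∅  "bbbbaa"
  [1..6]=∅  "bbbaaa"
  [2..7]=∅  "bbaaab"
  [3..8]=∅  "baaabb"
  [4..9]=∅  "aaabba"
  [5..10]=∅  "aabbab"
  [6..11]={S}  "abbabb"
  [0..6]=∅  "bbbbaaa"
  [1..7]=∅  "bbbaaab"
  [2..8]={S,X2}  "bbaaabb"  orig:{S}
  [3..9]=∅  "baaabba"
  [4..10]=∅  "aaabbab"
  [5..11]={S}  "aabbabb"
  [0..7]=∅  "bbbbaaab"
  [1..8]=∅  "bbbaaabb"
  [2..9]=∅  "bbaaabba"
  [3..10]=∅  "baaabbab"
  [4..11]={S}  "aaabbabb"
  [0..8]={S}  "bbbbaaabb"
  [1..9]=∅  "bbbaaabba"
  [2..10]=∅  "bbaaabbab"
  [3..11]=∅  "baaabbabb"
  [0..9]=∅  "bbbbaaabba"
  [1..10]=∅  "bbbaaabbab"
  [2..11]={X2}  "bbaaabbabb"  orig:{}
  [0..10]=∅  "bbbbaaabbab"
  [1..11]=∅  "bbbaaabbabb"
  [0..11]={S,X2}  "bbbbaaabbabb"  orig:{S}

S ∈ T[0,11] ⇒ YES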